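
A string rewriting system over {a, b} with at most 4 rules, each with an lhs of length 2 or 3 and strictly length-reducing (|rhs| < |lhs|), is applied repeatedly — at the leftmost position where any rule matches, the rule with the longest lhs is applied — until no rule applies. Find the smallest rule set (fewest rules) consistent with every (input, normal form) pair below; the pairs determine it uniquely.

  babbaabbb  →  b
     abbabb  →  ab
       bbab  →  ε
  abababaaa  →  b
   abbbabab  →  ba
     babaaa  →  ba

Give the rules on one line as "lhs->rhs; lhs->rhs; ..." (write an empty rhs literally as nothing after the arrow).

aa->b; aab->ba; bab->; bb->b

  | babbaabbb => baabbb => bbabb => babb => b
  | abbabb => ababb => ab
  | bbab => bab => ε
  | abababaaa => aabaaa => baaaa => bbaa => baa => bb => b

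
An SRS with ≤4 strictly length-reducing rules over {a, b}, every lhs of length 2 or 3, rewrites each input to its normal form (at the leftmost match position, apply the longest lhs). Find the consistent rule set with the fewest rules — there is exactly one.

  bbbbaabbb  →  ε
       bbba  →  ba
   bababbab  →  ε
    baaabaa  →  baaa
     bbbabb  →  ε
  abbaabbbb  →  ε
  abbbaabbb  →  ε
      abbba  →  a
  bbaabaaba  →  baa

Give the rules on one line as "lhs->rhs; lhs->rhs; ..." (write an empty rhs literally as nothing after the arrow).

aab->ba; ab->; bb->

  | bbbbaabbb => bbaabbb => aabbb => babb => bb => ε
  | bbba => ba
  | bababbab => babbab => bbab => ab => ε
  | baaabaa => babaaa => baaa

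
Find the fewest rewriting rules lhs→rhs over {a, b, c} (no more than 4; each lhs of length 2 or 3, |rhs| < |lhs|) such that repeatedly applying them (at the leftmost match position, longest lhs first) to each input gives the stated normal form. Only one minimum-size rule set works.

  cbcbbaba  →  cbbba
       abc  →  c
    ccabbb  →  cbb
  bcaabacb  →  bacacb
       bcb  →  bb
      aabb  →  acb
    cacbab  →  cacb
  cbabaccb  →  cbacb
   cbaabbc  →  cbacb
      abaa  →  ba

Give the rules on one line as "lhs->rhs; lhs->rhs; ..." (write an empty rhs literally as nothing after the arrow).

ab->c; bc->b; caa->ba; cc->c

  | cbcbbaba => cbbbaba => cbbbca => cbbba
  | abc => cc => c
  | ccabbb => cabbb => ccbb => cbb
  | bcaabacb => baabacb => bacacb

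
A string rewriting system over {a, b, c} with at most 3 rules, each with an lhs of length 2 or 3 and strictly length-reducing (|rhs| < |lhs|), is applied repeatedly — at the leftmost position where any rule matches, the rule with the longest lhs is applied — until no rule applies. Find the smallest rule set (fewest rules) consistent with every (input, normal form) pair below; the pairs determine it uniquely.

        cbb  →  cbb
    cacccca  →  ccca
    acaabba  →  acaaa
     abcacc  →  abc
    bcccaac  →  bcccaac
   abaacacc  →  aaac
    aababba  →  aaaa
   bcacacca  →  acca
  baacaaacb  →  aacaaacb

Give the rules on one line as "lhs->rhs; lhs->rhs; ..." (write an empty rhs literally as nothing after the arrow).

ba->a; cac->

  | cbb
  | cacccca => ccca
  | acaabba => acaaba => acaaa
  | abcacc => abc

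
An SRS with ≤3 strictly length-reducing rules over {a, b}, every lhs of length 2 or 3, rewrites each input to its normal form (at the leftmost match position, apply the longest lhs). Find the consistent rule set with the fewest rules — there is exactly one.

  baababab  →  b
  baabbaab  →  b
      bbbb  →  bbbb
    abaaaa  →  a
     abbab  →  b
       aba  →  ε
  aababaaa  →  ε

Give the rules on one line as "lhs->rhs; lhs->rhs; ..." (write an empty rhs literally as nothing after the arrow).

aa->; ba->a

  | baababab => aababab => babab => abab => aab => b
  | baabbaab => aabbaab => bbaab => baab => aab => b
  | bbbb
  | abaaaa => aaaaa => aaa => a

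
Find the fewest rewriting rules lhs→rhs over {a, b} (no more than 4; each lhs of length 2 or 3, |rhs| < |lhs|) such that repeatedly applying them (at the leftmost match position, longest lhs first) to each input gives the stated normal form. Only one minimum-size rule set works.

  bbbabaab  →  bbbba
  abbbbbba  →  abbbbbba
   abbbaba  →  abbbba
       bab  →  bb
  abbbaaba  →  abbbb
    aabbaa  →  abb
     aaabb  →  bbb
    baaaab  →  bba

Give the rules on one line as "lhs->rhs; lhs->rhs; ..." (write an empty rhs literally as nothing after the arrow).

aa->b; aab->a; bab->bb

  | bbbabaab => bbbbaab => bbbba
  | abbbbbba
  | abbbaba => abbbba
  | bab => bb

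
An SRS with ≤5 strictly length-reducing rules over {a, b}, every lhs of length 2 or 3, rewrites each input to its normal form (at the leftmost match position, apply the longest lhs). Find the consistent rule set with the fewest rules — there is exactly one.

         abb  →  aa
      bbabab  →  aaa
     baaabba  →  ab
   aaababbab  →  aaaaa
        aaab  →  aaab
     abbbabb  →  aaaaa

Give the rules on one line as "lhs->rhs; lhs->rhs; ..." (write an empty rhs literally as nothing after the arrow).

ba->b; bab->a; bb->a; bbb->aa

  | abb => aa
  | bbabab => aabab => aaa
  | baaabba => baabba => babba => aba => ab
  | aaababbab => aaaabab => aaaaa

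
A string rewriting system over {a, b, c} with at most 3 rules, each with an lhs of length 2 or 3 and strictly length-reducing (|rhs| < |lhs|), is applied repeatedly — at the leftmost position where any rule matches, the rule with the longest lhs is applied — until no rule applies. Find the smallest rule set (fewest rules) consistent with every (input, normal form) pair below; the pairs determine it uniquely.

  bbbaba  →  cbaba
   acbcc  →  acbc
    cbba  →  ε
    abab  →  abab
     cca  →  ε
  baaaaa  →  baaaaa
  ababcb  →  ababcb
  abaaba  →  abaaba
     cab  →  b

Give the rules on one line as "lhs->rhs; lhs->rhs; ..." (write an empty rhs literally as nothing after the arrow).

  | bbbaba => cbaba
  | acbcc => acbc
  | cbba => cca => ca => ε
  | abab

bb->c; ca->; cc->c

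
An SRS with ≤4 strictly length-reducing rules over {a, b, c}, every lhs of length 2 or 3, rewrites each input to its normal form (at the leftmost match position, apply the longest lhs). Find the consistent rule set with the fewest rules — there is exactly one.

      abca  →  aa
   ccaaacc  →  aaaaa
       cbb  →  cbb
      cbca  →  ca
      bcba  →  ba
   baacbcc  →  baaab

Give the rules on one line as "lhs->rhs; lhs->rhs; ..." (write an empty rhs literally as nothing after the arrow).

bc->; bcc->cb; cc->a

  | abca => aa
  | ccaaacc => aaaacc => aaaaa
  | cbb
  | cbca => ca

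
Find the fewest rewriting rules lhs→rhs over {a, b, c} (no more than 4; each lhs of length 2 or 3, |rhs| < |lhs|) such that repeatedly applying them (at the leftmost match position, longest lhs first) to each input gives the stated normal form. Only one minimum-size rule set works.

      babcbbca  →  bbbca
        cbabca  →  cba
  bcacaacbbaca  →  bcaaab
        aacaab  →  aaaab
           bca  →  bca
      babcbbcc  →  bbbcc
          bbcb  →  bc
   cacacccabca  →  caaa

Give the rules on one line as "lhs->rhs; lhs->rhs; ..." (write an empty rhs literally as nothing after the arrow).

abc->; ac->a; baa->; bcb->c

  | babcbbca => bbbca
  | cbabca => cba
  | bcacaacbbaca => bcaaacbbaca => bcaaabbaca => bcaaabbaa => bcaaab
  | aacaab => aaaab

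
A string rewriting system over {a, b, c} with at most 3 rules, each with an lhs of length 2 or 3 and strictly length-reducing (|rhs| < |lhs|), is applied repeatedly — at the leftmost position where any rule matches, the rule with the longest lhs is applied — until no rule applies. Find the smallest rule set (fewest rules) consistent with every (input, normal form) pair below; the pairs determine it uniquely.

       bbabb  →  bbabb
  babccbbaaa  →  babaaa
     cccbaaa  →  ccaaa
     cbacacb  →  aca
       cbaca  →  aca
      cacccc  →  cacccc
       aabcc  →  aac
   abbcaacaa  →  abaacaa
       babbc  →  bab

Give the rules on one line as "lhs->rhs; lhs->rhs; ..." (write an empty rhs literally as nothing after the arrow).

  | bbabb
  | babccbbaaa => bacbbaaa => babaaa
  | cccbaaa => ccaaa
  | cbacacb => acacb => aca

bc->; cb->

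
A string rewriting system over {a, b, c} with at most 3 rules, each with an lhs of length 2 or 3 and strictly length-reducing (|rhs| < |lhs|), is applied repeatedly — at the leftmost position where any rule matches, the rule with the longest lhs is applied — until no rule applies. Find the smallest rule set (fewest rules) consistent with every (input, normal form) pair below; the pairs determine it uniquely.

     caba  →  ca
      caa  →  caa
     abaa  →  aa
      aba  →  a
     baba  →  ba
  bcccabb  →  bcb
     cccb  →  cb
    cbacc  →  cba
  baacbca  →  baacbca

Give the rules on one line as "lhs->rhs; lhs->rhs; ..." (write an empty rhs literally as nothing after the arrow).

ab->; cc->

  | caba => ca
  | caa
  | abaa => aa
  | aba => a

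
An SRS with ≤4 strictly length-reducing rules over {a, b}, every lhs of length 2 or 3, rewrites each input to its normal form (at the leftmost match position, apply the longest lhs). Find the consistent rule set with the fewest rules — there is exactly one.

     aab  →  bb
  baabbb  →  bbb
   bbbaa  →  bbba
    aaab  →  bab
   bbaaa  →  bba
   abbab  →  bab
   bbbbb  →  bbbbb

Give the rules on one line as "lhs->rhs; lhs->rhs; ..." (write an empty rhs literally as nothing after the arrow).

aa->b; abb->b; baa->ba

  | aab => bb
  | baabbb => babbb => bbb
  | bbbaa => bbba
  | aaab => bab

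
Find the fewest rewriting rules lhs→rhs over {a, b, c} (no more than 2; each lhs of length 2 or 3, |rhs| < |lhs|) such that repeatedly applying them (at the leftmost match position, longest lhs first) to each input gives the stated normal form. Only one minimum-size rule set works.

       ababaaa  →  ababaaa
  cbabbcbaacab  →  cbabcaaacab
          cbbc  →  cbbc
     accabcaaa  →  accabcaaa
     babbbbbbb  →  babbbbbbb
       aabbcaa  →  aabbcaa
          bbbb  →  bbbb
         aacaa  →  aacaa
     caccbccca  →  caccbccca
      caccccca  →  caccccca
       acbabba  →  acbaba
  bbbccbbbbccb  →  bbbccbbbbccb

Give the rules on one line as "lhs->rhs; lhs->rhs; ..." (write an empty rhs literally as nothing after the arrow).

bba->ba; bcb->ca

  | ababaaa
  | cbabbcbaacab => cbabcaaacab
  | cbbc
  | accabcaaa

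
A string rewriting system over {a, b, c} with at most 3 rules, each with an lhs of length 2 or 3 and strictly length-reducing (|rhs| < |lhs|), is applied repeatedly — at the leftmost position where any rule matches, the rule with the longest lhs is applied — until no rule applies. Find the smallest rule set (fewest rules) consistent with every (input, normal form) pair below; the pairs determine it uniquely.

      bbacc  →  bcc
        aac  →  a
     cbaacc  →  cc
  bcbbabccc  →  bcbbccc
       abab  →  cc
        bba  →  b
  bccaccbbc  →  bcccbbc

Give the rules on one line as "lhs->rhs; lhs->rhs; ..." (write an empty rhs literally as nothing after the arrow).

ab->c; ac->; ba->

  | bbacc => bcc
  | aac => a
  | cbaacc => cacc => cc
  | bcbbabccc => bcbbccc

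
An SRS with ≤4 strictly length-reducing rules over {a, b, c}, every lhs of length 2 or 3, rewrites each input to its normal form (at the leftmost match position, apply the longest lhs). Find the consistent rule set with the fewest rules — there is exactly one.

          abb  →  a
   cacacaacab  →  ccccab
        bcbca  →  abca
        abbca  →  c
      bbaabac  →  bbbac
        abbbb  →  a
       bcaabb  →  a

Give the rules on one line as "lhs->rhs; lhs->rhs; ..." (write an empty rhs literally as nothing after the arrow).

aa->; abb->a; aca->c; bcb->ab

  | abb => a
  | cacacaacab => cccaacab => ccccab
  | bcbca => abca
  | abbca => aca => c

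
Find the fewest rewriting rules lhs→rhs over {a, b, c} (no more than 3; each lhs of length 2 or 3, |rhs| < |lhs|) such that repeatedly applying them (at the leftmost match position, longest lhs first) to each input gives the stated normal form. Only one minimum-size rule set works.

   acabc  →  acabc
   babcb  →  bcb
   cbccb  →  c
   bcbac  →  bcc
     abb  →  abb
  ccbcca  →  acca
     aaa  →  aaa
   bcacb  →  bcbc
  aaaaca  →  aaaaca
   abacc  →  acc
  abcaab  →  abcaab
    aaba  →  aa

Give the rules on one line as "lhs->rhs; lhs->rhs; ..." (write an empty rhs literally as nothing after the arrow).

acb->bc; ba->; ccb->a

  | acabc
  | babcb => bcb
  | cbccb => cba => c
  | bcbac => bcc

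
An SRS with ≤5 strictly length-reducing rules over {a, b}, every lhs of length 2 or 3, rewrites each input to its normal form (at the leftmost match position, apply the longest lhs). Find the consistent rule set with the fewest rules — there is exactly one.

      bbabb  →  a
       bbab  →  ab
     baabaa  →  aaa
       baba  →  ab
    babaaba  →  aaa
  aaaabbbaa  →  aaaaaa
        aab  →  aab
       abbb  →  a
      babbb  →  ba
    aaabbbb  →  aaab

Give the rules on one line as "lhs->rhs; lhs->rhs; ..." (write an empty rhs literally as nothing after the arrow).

aba->aa; baa->ab; bb->; bbb->

  | bbabb => abb => a
  | bbab => ab
  | baabaa => abbaa => aaa
  | baba => baa => ab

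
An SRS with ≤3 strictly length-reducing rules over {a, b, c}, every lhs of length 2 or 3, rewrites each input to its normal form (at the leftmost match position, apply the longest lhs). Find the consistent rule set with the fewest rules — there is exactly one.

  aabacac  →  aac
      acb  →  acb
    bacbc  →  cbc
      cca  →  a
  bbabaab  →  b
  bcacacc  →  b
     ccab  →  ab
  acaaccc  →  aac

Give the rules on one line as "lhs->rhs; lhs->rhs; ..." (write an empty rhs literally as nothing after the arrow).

  | aabacac => aacac => aac
  | acb
  | bacbc => cbc
  | cca => a

ba->; ca->; cc->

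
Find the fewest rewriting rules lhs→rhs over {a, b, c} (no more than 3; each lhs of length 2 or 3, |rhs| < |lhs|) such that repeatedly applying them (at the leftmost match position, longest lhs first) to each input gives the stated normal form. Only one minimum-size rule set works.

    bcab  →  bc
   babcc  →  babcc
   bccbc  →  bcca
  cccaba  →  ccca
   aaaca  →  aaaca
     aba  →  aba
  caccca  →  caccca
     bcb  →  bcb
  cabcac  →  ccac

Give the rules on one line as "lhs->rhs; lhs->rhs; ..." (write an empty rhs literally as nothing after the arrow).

cab->c; cbc->ca

  | bcab => bc
  | babcc
  | bccbc => bcca
  | cccaba => ccca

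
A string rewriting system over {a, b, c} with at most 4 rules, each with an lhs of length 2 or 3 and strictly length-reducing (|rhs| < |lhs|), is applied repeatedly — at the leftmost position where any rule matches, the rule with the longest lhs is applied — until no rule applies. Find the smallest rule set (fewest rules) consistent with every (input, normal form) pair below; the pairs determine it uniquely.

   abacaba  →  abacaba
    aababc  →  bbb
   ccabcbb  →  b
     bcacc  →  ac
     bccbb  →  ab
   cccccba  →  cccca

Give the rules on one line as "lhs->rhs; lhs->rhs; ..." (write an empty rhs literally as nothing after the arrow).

  | abacaba
  | aababc => bbabc => bbaa => bbb
  | ccabcbb => ccaabb => ccbbb => cbb => b
  | bcacc => aacc => bcc => ac

aa->b; bc->a; cb->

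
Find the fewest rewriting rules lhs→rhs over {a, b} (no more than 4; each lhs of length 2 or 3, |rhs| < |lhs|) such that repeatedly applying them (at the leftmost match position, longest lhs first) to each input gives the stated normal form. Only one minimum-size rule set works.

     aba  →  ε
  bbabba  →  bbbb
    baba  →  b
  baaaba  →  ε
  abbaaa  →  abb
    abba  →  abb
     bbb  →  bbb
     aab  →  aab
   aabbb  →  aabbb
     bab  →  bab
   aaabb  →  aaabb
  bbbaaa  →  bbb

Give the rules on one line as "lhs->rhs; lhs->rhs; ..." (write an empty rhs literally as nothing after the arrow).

  | aba => ε
  | bbabba => bbbba => bbbb
  | baba => b
  | baaaba => aba => ε

aba->; baa->; bba->bb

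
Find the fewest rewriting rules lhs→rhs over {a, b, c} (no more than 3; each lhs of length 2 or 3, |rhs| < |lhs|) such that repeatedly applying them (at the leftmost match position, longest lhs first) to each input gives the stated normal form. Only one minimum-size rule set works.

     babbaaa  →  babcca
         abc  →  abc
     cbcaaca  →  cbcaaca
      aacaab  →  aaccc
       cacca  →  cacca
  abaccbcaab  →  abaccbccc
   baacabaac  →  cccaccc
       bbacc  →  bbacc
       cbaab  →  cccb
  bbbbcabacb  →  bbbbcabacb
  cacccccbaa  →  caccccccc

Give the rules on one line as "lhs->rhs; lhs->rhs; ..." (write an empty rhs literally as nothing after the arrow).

  | babbaaa => babcca
  | abc
  | cbcaaca
  | aacaab => aaccc

aab->cc; baa->cc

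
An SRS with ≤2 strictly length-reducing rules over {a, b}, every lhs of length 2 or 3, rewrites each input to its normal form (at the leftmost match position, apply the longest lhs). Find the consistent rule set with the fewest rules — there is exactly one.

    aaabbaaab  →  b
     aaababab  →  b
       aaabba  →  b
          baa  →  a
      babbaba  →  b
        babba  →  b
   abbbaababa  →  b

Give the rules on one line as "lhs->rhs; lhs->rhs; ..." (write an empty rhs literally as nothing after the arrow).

ab->b; ba->

  | aaabbaaab => aabbaaab => abbaaab => bbaaab => baab => ab => b
  | aaababab => aababab => ababab => babab => bab => b
  | aaabba => aabba => abba => bba => b
  | baa => a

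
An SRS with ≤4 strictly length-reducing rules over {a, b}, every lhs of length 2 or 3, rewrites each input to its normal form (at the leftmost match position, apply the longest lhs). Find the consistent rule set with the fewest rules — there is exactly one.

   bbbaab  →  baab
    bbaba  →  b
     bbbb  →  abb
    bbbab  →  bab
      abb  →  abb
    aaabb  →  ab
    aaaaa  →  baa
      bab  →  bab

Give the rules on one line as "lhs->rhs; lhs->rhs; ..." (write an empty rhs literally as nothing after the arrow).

  | bbbaab => abaab => baab
  | bbaba => bba => b
  | bbbb => abb
  | bbbab => abab => bab

aaa->b; aba->ba; bba->b; bbb->ab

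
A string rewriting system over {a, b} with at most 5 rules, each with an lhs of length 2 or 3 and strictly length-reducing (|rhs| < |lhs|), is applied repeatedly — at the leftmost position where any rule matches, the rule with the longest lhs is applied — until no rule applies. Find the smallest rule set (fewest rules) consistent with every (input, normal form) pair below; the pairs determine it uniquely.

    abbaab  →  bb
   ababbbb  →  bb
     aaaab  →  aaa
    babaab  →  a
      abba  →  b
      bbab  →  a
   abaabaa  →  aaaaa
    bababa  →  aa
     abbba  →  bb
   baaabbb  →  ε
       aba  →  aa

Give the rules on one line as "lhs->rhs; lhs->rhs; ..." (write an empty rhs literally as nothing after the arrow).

  | abbaab => baab => bab => bb
  | ababbbb => aabbbb => abbb => bb
  | aaaab => aaa
  | babaab => bbaab => bbab => bbb => a

ab->; aba->aa; ba->b; bbb->a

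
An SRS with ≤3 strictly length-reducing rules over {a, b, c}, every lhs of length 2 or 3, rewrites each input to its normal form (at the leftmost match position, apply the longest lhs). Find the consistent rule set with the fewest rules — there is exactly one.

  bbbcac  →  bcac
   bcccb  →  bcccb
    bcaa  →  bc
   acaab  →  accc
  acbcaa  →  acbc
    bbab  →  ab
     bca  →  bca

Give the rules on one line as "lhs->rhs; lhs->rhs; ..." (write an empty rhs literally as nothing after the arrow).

aa->; aab->cc; bb->

  | bbbcac => bcac
  | bcccb
  | bcaa => bc
  | acaab => accc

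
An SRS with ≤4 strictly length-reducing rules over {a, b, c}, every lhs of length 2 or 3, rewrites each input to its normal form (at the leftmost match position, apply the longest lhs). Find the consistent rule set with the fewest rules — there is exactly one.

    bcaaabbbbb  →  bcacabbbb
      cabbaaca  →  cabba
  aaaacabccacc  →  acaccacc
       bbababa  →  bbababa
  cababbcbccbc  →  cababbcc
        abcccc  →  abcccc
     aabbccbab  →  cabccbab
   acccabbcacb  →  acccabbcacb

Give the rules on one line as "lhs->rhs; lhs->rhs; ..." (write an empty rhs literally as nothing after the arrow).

aab->ca; aac->; cbc->c

  | bcaaabbbbb => bcacabbbb
  | cabbaaca => cabba
  | aaaacabccacc => aaabccacc => acaccacc
  | bbababa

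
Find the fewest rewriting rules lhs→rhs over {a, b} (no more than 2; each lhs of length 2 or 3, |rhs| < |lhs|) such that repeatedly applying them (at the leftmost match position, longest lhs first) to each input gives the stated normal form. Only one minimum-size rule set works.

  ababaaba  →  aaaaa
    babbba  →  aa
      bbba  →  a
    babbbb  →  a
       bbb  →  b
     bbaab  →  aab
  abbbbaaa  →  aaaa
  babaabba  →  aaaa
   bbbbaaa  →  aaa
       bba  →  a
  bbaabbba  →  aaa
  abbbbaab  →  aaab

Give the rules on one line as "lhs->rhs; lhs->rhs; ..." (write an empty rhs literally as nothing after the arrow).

  | ababaaba => aabaaba => aaaaba => aaaaa
  | babbba => abbba => aba => aa
  | bbba => ba => a
  | babbbb => abbbb => abb => a

ba->a; bb->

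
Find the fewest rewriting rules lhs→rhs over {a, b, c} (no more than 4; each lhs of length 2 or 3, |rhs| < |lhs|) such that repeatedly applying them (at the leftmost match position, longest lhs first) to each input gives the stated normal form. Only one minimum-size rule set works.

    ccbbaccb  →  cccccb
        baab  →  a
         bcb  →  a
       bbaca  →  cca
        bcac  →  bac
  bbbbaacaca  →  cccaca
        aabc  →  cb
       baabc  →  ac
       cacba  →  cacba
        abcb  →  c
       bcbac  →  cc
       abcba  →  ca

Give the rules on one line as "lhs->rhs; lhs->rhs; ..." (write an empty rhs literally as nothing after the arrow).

aa->c; bb->a; bc->b

  | ccbbaccb => ccaaccb => cccccb
  | baab => bcb => bb => a
  | bcb => bb => a
  | bbaca => aaca => cca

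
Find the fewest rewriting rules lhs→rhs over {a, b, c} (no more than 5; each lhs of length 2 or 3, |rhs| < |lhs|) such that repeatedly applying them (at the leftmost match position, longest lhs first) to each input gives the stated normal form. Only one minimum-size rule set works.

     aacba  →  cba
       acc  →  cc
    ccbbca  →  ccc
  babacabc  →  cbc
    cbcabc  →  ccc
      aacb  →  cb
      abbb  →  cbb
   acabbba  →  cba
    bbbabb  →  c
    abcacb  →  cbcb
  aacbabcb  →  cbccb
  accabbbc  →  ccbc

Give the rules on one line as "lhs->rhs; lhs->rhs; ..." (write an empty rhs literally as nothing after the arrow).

ab->c; ac->c; bbb->c; ca->b

  | aacba => acba => cba
  | acc => cc
  | ccbbca => ccbbb => ccc
  | babacabc => bcacabc => bbcabc => bbbbc => cbc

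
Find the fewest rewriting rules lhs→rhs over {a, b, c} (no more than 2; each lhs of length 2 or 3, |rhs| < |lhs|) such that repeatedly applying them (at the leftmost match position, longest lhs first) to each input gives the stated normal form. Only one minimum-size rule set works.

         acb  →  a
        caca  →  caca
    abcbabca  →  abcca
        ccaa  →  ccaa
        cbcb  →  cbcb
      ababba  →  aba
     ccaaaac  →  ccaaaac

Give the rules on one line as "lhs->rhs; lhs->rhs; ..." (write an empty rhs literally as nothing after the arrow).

  | acb => a
  | caca
  | abcbabca => abcca
  | ccaa

acb->a; bab->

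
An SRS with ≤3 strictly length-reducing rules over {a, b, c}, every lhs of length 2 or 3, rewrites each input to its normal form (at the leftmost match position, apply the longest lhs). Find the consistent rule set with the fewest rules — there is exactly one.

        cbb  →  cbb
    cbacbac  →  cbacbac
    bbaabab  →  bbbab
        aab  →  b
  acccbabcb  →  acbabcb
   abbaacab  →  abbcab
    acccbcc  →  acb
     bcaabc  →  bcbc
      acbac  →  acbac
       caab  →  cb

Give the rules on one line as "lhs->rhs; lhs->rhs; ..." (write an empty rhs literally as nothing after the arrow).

  | cbb
  | cbacbac
  | bbaabab => bbbab
  | aab => b

aa->; cc->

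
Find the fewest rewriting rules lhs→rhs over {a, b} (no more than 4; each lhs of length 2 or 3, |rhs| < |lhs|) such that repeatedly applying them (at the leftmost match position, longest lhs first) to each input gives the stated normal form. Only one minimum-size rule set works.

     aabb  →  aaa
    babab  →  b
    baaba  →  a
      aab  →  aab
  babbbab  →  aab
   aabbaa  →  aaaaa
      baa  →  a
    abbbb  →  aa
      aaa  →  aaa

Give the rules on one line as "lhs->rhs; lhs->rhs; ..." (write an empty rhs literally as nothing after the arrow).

  | aabb => aaa
  | babab => bab => b
  | baaba => aba => a
  | aab

ba->; bb->a; bbb->bb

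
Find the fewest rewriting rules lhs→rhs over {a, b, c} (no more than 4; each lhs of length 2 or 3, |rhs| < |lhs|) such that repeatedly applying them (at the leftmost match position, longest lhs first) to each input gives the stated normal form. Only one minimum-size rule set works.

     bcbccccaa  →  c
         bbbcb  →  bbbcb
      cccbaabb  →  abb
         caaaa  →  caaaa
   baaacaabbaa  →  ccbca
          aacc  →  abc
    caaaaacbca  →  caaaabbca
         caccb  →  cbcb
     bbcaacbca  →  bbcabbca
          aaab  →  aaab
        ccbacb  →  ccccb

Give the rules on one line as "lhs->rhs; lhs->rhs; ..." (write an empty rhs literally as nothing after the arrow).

  | bcbccccaa => bcbccaa => bcbaa => bcca => ba => c
  | bbbcb
  | cccbaabb => ccccabb => ccabb => abb
  | caaaa

ac->b; ba->c; cca->a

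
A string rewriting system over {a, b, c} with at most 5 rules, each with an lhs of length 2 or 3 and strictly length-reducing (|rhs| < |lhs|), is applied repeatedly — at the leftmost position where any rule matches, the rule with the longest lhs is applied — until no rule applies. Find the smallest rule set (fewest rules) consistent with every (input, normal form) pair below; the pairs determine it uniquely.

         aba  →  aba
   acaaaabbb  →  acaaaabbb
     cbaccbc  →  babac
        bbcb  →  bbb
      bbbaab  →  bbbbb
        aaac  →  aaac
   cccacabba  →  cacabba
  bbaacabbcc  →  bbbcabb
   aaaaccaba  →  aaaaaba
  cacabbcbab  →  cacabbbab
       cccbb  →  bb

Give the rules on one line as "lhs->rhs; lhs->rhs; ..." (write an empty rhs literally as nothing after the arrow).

  | aba
  | acaaaabbb
  | cbaccbc => baccbc => babac
  | bbcb => bbb

baa->bb; cb->b; cc->; ccb->ba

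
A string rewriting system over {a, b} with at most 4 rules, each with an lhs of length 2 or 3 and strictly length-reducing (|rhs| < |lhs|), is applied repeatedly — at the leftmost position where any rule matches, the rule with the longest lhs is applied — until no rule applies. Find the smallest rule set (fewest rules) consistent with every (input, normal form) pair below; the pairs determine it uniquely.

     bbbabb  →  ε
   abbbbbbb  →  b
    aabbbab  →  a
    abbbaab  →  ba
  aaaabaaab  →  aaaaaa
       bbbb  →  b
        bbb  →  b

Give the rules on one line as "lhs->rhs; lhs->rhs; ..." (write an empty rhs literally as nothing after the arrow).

  | bbbabb => bbabb => babb => ab => ε
  | abbbbbbb => bbbbbb => bbbbb => bbbb => bbb => bb => b
  | aabbbab => abbab => bab => a
  | abbbaab => bbaab => baab => ba

ab->; aba->aa; bab->a; bb->b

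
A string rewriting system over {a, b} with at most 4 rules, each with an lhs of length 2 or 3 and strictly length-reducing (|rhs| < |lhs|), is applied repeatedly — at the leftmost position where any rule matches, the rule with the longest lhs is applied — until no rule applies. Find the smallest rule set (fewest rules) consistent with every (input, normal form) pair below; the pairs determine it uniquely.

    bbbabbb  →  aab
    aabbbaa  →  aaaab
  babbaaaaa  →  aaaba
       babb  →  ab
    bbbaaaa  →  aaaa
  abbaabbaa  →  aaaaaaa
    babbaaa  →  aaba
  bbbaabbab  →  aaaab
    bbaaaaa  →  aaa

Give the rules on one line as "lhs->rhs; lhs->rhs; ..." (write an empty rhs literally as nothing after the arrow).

abb->aa; baa->ab; bbb->

  | bbbabbb => abbb => aab
  | aabbbaa => aaabaa => aaaab
  | babbaaaaa => baaaaaaa => abaaaaa => aabaaa => aaaba
  | babb => baa => ab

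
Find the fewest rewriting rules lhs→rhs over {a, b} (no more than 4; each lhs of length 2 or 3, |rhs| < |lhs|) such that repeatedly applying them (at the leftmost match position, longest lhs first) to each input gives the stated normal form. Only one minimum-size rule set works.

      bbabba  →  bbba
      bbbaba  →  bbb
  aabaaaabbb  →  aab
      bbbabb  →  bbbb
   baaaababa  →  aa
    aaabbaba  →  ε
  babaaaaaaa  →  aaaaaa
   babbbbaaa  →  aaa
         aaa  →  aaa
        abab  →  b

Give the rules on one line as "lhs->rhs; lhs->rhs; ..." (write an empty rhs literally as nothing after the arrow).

  | bbabba => bbba
  | bbbaba => bbb
  | aabaaaabbb => aaaabbb => aaabb => aab
  | bbbabb => bbbb

aba->; abb->b; baa->aa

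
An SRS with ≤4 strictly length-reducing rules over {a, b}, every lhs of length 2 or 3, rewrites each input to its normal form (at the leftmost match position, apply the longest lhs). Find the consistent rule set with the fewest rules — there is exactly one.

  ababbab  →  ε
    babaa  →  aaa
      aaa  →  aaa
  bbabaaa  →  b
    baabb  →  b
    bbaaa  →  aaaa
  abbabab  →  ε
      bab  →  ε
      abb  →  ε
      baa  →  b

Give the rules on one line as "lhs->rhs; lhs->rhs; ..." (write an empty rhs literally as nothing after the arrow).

ab->b; ba->b; bb->; bba->aa

  | ababbab => babbab => bbbab => bab => bb => ε
  | babaa => bbaa => aaa
  | aaa
  | bbabaaa => aabaaa => abaaa => baaa => baa => ba => b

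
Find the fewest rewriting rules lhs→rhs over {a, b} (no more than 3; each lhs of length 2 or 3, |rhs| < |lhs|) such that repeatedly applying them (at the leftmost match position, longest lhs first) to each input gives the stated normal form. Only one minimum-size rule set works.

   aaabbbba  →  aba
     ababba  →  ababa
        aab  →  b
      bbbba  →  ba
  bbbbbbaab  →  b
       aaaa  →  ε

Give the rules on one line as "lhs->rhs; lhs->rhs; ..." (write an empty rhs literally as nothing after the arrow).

  | aaabbbba => abbbba => abbba => abba => aba
  | ababba => ababa
  | aab => b
  | bbbba => bbba => bba => ba

aa->; bb->b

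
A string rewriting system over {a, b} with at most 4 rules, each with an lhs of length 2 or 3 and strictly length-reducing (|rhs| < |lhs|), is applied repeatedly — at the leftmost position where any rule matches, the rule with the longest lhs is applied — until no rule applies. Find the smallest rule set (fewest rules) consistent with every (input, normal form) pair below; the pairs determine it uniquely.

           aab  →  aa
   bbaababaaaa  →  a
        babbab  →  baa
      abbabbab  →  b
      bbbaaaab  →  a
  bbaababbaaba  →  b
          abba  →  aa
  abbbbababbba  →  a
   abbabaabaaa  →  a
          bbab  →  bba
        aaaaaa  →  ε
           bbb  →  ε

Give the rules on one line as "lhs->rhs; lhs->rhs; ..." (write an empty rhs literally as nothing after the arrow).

aaa->; ab->a; bbb->

  | aab => aa
  | bbaababaaaa => bbaaabaaaa => bbbaaaa => aaaa => a
  | babbab => babab => baab => baa
  | abbabbab => ababbab => aabbab => aabab => aaab => b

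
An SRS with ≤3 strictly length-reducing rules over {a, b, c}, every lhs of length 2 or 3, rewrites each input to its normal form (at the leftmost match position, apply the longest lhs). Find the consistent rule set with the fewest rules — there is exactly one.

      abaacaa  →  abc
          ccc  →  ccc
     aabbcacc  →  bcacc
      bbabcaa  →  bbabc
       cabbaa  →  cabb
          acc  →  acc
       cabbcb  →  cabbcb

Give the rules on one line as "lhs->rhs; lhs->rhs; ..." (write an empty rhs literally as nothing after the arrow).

aa->; aab->

  | abaacaa => abcaa => abc
  | ccc
  | aabbcacc => bcacc
  | bbabcaa => bbabc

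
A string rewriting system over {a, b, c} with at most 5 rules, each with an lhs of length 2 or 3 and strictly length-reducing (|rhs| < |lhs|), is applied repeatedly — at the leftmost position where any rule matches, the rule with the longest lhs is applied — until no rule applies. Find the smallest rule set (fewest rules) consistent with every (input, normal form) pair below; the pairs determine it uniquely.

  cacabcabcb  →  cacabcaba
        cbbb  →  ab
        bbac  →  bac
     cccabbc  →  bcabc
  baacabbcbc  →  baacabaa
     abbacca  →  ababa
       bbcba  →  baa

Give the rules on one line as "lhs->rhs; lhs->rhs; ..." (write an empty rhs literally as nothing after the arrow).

bb->b; cb->a; cbc->aa; cc->b

  | cacabcabcb => cacabcaba
  | cbbb => abb => ab
  | bbac => bac
  | cccabbc => bcabbc => bcabc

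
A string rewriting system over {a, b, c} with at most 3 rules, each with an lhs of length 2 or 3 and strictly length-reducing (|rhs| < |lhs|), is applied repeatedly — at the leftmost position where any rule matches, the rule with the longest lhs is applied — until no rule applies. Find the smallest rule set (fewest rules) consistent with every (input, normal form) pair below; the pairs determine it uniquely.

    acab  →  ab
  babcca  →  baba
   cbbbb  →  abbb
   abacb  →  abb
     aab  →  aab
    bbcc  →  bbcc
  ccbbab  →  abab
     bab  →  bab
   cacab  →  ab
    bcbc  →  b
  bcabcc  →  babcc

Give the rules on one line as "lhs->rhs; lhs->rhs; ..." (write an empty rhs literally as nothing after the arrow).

ac->; ca->a; cb->a

  | acab => ab
  | babcca => babca => baba
  | cbbbb => abbb
  | abacb => abb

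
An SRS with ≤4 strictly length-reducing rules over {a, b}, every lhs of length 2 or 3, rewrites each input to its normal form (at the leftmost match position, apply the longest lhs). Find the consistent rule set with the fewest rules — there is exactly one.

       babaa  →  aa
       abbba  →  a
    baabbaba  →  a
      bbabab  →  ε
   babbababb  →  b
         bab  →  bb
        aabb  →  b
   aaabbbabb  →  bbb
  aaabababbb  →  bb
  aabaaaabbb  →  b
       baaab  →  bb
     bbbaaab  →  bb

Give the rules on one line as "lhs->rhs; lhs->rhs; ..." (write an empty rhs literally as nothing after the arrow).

  | babaa => bbaa => aa
  | abbba => bba => a
  | baabbaba => babbaba => bbbaba => baba => bba => a
  | bbabab => abab => ab => ε

aab->; ab->; ba->b; bba->a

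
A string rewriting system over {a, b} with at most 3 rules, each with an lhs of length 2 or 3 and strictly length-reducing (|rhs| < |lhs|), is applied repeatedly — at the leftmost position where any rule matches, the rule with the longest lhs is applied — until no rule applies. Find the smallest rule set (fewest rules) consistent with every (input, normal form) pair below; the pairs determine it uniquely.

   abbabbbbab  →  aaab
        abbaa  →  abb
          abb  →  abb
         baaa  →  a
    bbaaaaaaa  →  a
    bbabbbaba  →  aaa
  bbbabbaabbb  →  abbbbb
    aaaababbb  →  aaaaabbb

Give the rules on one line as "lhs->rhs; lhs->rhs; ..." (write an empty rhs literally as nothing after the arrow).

  | abbabbbbab => ababbbbab => aabbbbab => aabbbab => aabbab => aabab => aaab
  | abbaa => abb
  | abb
  | baaa => ba => a

ba->a; baa->b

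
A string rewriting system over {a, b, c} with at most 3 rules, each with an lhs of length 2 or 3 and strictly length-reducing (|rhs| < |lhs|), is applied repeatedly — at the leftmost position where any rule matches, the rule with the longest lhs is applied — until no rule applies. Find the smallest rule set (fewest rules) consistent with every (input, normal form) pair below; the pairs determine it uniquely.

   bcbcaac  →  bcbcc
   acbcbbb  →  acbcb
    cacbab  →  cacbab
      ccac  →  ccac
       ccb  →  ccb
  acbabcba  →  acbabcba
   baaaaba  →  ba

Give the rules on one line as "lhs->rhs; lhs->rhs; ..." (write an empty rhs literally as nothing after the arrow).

  | bcbcaac => bcbcc
  | acbcbbb => acbcbb => acbcb
  | cacbab
  | ccac

aa->; bb->b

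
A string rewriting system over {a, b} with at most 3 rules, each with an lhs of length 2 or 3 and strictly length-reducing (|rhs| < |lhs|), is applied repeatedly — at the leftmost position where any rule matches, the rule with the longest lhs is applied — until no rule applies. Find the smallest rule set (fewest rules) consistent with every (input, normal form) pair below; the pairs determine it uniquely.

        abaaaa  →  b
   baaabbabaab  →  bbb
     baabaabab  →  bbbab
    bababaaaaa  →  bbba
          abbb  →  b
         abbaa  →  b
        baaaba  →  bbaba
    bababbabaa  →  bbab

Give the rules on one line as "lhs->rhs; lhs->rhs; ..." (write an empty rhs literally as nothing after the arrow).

  | abaaaa => abbaa => aaaa => baa => b
  | baaabbabaab => bbabbabaab => bbaaabaab => bbbabaab => bbbabb => bbbaa => bbb
  | baabaabab => bbaabab => bbbab
  | bababaaaaa => bababbaaa => babaaaaa => babbaaa => baaaaa => bbaaa => bbba

aa->; aaa->ba; abb->aa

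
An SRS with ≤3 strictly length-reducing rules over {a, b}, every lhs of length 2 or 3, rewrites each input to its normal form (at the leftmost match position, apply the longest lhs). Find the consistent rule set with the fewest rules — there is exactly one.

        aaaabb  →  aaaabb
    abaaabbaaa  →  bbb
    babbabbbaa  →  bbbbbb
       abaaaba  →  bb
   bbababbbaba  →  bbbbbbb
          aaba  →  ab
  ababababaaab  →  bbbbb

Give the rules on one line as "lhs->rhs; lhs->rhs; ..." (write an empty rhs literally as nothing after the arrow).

  | aaaabb
  | abaaabbaaa => baabbaaa => babbaaa => bbbaaa => bbbaa => bbba => bbb
  | babbabbbaa => bbbabbbaa => bbbbbbaa => bbbbbba => bbbbbb
  | abaaaba => baaba => baba => bba => bb

aba->b; ba->b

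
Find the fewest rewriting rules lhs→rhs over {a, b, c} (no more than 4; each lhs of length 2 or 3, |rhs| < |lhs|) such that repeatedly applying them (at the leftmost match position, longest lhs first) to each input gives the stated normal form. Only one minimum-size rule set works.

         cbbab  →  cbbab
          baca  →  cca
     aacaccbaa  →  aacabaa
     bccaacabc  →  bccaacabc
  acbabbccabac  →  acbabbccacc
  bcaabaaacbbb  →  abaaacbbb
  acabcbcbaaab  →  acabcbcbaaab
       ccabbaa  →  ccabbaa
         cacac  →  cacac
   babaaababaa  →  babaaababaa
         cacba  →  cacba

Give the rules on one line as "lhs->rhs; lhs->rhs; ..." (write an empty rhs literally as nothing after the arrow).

bac->cc; bca->; ccb->b

  | cbbab
  | baca => cca
  | aacaccbaa => aacabaa
  | bccaacabc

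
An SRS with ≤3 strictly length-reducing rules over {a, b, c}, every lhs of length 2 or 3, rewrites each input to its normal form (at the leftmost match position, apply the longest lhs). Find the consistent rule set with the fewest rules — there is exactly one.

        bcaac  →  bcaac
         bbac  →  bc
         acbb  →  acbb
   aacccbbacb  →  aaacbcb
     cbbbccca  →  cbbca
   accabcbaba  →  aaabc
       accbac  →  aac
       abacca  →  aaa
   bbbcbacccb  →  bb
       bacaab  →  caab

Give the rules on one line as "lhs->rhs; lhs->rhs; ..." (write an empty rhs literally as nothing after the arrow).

ba->; cc->a

  | bcaac
  | bbac => bc
  | acbb
  | aacccbbacb => aaacbbacb => aaacbcb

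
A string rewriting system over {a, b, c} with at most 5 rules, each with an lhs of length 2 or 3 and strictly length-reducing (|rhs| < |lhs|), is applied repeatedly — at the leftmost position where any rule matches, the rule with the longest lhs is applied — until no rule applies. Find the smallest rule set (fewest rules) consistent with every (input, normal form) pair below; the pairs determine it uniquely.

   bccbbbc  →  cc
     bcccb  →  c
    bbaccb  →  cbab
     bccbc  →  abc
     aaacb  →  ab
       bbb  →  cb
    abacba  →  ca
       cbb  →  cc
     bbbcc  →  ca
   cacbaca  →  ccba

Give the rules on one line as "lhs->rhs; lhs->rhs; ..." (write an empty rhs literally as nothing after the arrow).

  | bccbbbc => abbbc => acbc => bbc => cc
  | bcccb => acb => bb => c
  | bbaccb => caccb => cbab
  | bccbc => abc

ac->b; acc->ba; bb->c; bcc->a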